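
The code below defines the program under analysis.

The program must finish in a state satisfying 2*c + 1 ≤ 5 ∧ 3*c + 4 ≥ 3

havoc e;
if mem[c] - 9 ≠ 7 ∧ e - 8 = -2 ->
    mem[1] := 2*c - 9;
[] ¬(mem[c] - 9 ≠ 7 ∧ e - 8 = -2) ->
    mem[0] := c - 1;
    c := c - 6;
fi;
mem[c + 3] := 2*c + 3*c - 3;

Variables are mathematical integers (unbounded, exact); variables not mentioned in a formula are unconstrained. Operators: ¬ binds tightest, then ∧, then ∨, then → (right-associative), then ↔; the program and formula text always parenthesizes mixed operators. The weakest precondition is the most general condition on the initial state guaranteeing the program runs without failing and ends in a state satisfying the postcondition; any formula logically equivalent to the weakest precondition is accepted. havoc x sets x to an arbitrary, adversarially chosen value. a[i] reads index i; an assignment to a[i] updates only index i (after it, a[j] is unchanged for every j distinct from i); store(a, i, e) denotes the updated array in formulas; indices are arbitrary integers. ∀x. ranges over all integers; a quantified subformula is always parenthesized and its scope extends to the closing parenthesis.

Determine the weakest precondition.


Working backward. After the program, the postcondition 2*c + 1 ≤ 5 ∧ 3*c + 4 ≥ 3 must hold; in canonical form it is 2*c ≤ 4 ∧ 3*c ≥ -1.
Before mem[c + 3] := 2*c + 3*c - 3: 2*c ≤ 4 ∧ 3*c ≥ -1
Then branch requires 2*c ≤ 4 ∧ 3*c ≥ -1; else branch requires 2*c ≤ 16 ∧ 3*c ≥ 17.
Before the if: ((mem[c] ≠ 16 ∧ e = 6) → (2*c ≤ 4 ∧ 3*c ≥ -1)) ∧ ((¬(mem[c] ≠ 16 ∧ e = 6)) → (2*c ≤ 16 ∧ 3*c ≥ 17))
Before havoc e: ∀e_1. (((mem[c] ≠ 16 ∧ e_1 = 6) → (2*c ≤ 4 ∧ 3*c ≥ -1)) ∧ ((¬(mem[c] ≠ 16 ∧ e_1 = 6)) → (2*c ≤ 16 ∧ 3*c ≥ 17)))
Answer: WP = ∀e_1. (((mem[c] ≠ 16 ∧ e_1 = 6) → (2*c ≤ 4 ∧ 3*c ≥ -1)) ∧ ((¬(mem[c] ≠ 16 ∧ e_1 = 6)) → (2*c ≤ 16 ∧ 3*c ≥ 17)))


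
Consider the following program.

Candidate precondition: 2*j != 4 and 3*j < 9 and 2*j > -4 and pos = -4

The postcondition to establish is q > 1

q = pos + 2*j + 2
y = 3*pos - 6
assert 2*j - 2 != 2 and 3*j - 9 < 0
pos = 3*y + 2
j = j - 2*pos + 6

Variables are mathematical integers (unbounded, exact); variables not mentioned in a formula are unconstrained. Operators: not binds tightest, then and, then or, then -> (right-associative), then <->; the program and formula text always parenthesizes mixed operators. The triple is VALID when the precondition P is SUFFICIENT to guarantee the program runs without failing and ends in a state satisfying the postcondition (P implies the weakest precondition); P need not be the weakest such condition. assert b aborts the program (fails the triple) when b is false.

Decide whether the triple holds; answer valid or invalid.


Working backward. After the program, q > 1 must hold.
Before j := j - 2*pos + 6: q > 1
Before pos := 3*y + 2: q > 1
Before assert 2*j - 2 != 2 and 3*j - 9 < 0: 2*j != 4 and 3*j < 9 and q > 1
Before y := 3*pos - 6: 2*j != 4 and 3*j < 9 and q > 1
Before q := pos + 2*j + 2: 2*j != 4 and 3*j < 9 and 2*j + pos > -1
The weakest precondition is 2*j != 4 and 3*j < 9 and 2*j + pos > -1.
Check whether 2*j != 4 and 3*j < 9 and 2*j > -4 and pos = -4 implies it.
Countermodel: at the initial state j = -1, pos = -4, the precondition holds but the weakest precondition fails.
Answer: invalid


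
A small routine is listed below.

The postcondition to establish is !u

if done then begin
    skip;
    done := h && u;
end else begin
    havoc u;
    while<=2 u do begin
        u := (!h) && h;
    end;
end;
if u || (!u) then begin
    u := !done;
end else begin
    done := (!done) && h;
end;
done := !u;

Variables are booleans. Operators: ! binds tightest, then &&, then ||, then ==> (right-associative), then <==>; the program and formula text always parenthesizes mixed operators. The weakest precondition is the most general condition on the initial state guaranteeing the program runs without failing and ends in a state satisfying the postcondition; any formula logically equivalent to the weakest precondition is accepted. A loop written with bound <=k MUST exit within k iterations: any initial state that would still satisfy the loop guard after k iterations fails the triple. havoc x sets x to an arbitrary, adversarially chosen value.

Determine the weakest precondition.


Working backward. After the program, !u must hold.
Before done := !u: !u
Then branch requires done; else branch requires !u.
Before the if: done
Then branch requires h && u; else branch requires done.
Before the if: (done ==> (h && u)) && ((!done) ==> done)
Answer: WP = (done ==> (h && u)) && ((!done) ==> done)


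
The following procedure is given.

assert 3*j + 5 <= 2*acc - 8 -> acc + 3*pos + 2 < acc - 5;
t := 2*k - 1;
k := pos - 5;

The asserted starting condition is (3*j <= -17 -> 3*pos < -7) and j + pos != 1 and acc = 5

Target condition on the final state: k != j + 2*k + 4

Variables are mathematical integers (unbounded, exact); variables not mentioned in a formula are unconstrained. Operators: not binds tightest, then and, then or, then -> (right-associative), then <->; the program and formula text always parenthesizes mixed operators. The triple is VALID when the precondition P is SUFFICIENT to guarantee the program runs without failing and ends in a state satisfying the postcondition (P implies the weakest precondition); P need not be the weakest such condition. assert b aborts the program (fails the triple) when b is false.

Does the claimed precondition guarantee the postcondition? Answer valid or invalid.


Working backward. After the program, the postcondition k != j + 2*k + 4 must hold; in canonical form it is j + k != -4.
Before k := pos - 5: j + pos != 1
Before t := 2*k - 1: j + pos != 1
Before assert 3*j + 5 <= 2*acc - 8 -> acc + 3*pos + 2 < acc - 5: (3*j <= 2*acc - 13 -> 3*pos < -7) and j + pos != 1
The weakest precondition is (3*j <= 2*acc - 13 -> 3*pos < -7) and j + pos != 1.
Check whether (3*j <= -17 -> 3*pos < -7) and j + pos != 1 and acc = 5 implies it.
Countermodel: at the initial state acc = 5, j = -1, pos = 0, the precondition holds but the weakest precondition fails.
Answer: invalid


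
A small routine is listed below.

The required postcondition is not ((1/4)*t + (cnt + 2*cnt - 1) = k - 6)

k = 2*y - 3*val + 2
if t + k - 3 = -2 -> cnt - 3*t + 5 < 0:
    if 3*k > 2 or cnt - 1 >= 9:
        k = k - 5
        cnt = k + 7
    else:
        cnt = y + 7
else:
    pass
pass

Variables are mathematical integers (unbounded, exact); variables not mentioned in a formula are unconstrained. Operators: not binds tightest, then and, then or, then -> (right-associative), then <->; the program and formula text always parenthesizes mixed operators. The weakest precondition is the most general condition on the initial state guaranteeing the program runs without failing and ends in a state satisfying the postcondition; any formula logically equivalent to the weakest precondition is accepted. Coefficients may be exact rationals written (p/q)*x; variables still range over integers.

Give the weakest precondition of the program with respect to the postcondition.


Working backward. After the program, the postcondition not ((1/4)*t + (cnt + 2*cnt - 1) = k - 6) must hold; in canonical form it is not (3*cnt + (1/4)*t = k - 5).
Before skip: not (3*cnt + (1/4)*t = k - 5)
Then branch requires ((3*k > 2 or cnt >= 10) -> (not (2*k + (1/4)*t = -16))) and ((not (3*k > 2 or cnt >= 10)) -> (not ((1/4)*t + 3*y = k - 26))); else branch requires not (3*cnt + (1/4)*t = k - 5).
Before the if: ((k + t = 1 -> cnt < 3*t - 5) -> (((3*k > 2 or cnt >= 10) -> (not (2*k + (1/4)*t = -16))) and ((not (3*k > 2 or cnt >= 10)) -> (not ((1/4)*t + 3*y = k - 26))))) and ((not (k + t = 1 -> cnt < 3*t - 5)) -> (not (3*cnt + (1/4)*t = k - 5)))
Before k := 2*y - 3*val + 2: ((t + 2*y = 3*val - 1 -> cnt < 3*t - 5) -> (((6*y > 9*val - 4 or cnt >= 10) -> (not ((1/4)*t + 4*y = 6*val - 20))) and ((not (6*y > 9*val - 4 or cnt >= 10)) -> (not ((1/4)*t + 3*val + y = -24))))) and ((not (t + 2*y = 3*val - 1 -> cnt < 3*t - 5)) -> (not (3*cnt + (1/4)*t + 3*val = 2*y - 3)))
Answer: WP = ((t + 2*y = 3*val - 1 -> cnt < 3*t - 5) -> (((6*y > 9*val - 4 or cnt >= 10) -> (not ((1/4)*t + 4*y = 6*val - 20))) and ((not (6*y > 9*val - 4 or cnt >= 10)) -> (not ((1/4)*t + 3*val + y = -24))))) and ((not (t + 2*y = 3*val - 1 -> cnt < 3*t - 5)) -> (not (3*cnt + (1/4)*t + 3*val = 2*y - 3)))


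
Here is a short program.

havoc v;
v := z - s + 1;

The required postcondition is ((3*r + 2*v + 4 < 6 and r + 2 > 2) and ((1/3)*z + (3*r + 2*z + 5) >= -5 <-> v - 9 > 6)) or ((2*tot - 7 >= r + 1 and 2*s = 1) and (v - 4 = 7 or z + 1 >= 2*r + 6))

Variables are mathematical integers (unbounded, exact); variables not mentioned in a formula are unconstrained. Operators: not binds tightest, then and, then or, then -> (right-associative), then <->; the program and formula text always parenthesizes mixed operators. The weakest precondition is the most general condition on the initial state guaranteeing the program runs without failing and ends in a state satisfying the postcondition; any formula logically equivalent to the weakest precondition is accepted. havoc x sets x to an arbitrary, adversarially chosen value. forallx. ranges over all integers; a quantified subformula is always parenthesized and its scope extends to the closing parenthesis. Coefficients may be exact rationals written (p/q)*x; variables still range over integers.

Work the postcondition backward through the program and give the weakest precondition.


Working backward. After the program, the postcondition ((3*r + 2*v + 4 < 6 and r + 2 > 2) and ((1/3)*z + (3*r + 2*z + 5) >= -5 <-> v - 9 > 6)) or ((2*tot - 7 >= r + 1 and 2*s = 1) and (v - 4 = 7 or z + 1 >= 2*r + 6)) must hold; in canonical form it is (3*r + 2*v < 2 and r > 0 and (3*r + (7/3)*z >= -10 <-> v > 15)) or (2*tot >= r + 8 and 2*s = 1 and (v = 11 or z >= 2*r + 5)).
Before v := z - s + 1: (3*r + 2*z < 2*s and r > 0 and (3*r + (7/3)*z >= -10 <-> z > s + 14)) or (2*tot >= r + 8 and 2*s = 1 and (z = s + 10 or z >= 2*r + 5))
Before havoc v: (3*r + 2*z < 2*s and r > 0 and (3*r + (7/3)*z >= -10 <-> z > s + 14)) or (2*tot >= r + 8 and 2*s = 1 and (z = s + 10 or z >= 2*r + 5))
Answer: WP = (3*r + 2*z < 2*s and r > 0 and (3*r + (7/3)*z >= -10 <-> z > s + 14)) or (2*tot >= r + 8 and 2*s = 1 and (z = s + 10 or z >= 2*r + 5))


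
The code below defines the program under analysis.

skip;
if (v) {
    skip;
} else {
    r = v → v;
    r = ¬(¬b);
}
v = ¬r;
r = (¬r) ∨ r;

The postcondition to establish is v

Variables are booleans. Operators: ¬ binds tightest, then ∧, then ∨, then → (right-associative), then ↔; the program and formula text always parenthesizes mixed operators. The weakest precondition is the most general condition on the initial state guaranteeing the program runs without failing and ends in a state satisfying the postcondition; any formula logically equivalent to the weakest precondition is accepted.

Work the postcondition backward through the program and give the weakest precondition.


Working backward. After the program, v must hold.
Before r := (¬r) ∨ r: v
Before v := ¬r: ¬r
Then branch requires ¬r; else branch requires ¬b.
Before the if: (v → (¬r)) ∧ ((¬v) → (¬b))
Before skip: (v → (¬r)) ∧ ((¬v) → (¬b))
Answer: WP = (v → (¬r)) ∧ ((¬v) → (¬b))


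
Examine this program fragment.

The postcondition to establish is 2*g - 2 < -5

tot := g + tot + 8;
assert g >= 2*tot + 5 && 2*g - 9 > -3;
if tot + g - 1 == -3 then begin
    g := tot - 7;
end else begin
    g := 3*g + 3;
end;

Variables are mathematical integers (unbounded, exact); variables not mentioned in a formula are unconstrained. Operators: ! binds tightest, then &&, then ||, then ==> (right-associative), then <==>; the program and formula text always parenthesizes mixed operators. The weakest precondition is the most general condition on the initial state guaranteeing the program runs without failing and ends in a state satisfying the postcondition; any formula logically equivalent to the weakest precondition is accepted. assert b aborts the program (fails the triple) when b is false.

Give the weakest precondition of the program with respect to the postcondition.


Working backward. After the program, the postcondition 2*g - 2 < -5 must hold; in canonical form it is 2*g < -3.
Then branch requires 2*tot < 11; else branch requires 6*g < -9.
Before the if: (g + tot == -2 ==> 2*tot < 11) && ((!(g + tot == -2)) ==> 6*g < -9)
Before assert g >= 2*tot + 5 && 2*g - 9 > -3: g >= 2*tot + 5 && 2*g > 6 && (g + tot == -2 ==> 2*tot < 11) && ((!(g + tot == -2)) ==> 6*g < -9)
Before tot := g + tot + 8: g + 2*tot <= -21 && 2*g > 6 && (2*g + tot == -10 ==> 2*g + 2*tot < -5) && ((!(2*g + tot == -10)) ==> 6*g < -9)
Answer: WP = g + 2*tot <= -21 && 2*g > 6 && (2*g + tot == -10 ==> 2*g + 2*tot < -5) && ((!(2*g + tot == -10)) ==> 6*g < -9)


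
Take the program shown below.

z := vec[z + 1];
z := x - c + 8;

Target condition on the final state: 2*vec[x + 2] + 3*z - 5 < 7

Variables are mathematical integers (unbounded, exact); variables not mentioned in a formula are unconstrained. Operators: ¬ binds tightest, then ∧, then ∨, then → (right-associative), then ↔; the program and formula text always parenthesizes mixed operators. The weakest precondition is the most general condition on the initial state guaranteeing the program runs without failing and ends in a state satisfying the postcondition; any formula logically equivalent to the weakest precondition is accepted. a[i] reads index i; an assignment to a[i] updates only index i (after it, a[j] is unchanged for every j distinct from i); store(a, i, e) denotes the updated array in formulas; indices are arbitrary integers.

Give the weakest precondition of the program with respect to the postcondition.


Working backward. After the program, the postcondition 2*vec[x + 2] + 3*z - 5 < 7 must hold; in canonical form it is 2*vec[x + 2] + 3*z < 12.
Before z := x - c + 8: 2*vec[x + 2] + 3*x < 3*c - 12
Before z := vec[z + 1]: 2*vec[x + 2] + 3*x < 3*c - 12
Answer: WP = 2*vec[x + 2] + 3*x < 3*c - 12


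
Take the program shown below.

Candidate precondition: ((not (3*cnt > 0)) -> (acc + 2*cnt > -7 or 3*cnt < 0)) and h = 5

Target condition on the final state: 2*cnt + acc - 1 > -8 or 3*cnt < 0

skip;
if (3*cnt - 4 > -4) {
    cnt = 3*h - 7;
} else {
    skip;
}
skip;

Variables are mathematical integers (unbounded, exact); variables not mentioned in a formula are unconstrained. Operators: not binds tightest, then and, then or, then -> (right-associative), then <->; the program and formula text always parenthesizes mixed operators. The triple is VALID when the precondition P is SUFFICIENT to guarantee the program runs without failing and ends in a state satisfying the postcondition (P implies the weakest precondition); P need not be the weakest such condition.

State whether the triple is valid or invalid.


Working backward. After the program, the postcondition 2*cnt + acc - 1 > -8 or 3*cnt < 0 must hold; in canonical form it is acc + 2*cnt > -7 or 3*cnt < 0.
Before skip: acc + 2*cnt > -7 or 3*cnt < 0
Then branch requires acc + 6*h > 7 or 9*h < 21; else branch requires acc + 2*cnt > -7 or 3*cnt < 0.
Before the if: (3*cnt > 0 -> (acc + 6*h > 7 or 9*h < 21)) and ((not (3*cnt > 0)) -> (acc + 2*cnt > -7 or 3*cnt < 0))
Before skip: (3*cnt > 0 -> (acc + 6*h > 7 or 9*h < 21)) and ((not (3*cnt > 0)) -> (acc + 2*cnt > -7 or 3*cnt < 0))
The weakest precondition is (3*cnt > 0 -> (acc + 6*h > 7 or 9*h < 21)) and ((not (3*cnt > 0)) -> (acc + 2*cnt > -7 or 3*cnt < 0)).
Check whether ((not (3*cnt > 0)) -> (acc + 2*cnt > -7 or 3*cnt < 0)) and h = 5 implies it.
Countermodel: at the initial state acc = -23, cnt = 1, h = 5, the precondition holds but the weakest precondition fails.
Answer: invalid


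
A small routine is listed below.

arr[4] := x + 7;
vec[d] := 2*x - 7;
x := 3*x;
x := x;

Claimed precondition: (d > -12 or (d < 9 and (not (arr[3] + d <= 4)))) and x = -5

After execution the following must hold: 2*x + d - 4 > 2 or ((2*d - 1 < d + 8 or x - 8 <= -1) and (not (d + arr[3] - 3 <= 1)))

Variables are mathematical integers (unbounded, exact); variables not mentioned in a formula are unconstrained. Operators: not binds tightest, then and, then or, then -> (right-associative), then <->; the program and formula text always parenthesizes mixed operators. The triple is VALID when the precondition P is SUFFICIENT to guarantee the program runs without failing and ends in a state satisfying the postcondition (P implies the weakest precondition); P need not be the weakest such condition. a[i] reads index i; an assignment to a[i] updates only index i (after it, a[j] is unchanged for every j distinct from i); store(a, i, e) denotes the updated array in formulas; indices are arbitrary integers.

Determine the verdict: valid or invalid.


Working backward. After the program, the postcondition 2*x + d - 4 > 2 or ((2*d - 1 < d + 8 or x - 8 <= -1) and (not (d + arr[3] - 3 <= 1))) must hold; in canonical form it is d + 2*x > 6 or ((d < 9 or x <= 7) and (not (arr[3] + d <= 4))).
Before x := x: d + 2*x > 6 or ((d < 9 or x <= 7) and (not (arr[3] + d <= 4)))
Before x := 3*x: d + 6*x > 6 or ((d < 9 or 3*x <= 7) and (not (arr[3] + d <= 4)))
Before vec[d] := 2*x - 7: d + 6*x > 6 or ((d < 9 or 3*x <= 7) and (not (arr[3] + d <= 4)))
Before arr[4] := x + 7: d + 6*x > 6 or ((d < 9 or 3*x <= 7) and (not (arr[3] + d <= 4)))
The weakest precondition is d + 6*x > 6 or ((d < 9 or 3*x <= 7) and (not (arr[3] + d <= 4))).
Check whether (d > -12 or (d < 9 and (not (arr[3] + d <= 4)))) and x = -5 implies it.
Countermodel: at the initial state arr = {[3] = 4, elsewhere 4}, d = 0, x = -5, the precondition holds but the weakest precondition fails.
Answer: invalid


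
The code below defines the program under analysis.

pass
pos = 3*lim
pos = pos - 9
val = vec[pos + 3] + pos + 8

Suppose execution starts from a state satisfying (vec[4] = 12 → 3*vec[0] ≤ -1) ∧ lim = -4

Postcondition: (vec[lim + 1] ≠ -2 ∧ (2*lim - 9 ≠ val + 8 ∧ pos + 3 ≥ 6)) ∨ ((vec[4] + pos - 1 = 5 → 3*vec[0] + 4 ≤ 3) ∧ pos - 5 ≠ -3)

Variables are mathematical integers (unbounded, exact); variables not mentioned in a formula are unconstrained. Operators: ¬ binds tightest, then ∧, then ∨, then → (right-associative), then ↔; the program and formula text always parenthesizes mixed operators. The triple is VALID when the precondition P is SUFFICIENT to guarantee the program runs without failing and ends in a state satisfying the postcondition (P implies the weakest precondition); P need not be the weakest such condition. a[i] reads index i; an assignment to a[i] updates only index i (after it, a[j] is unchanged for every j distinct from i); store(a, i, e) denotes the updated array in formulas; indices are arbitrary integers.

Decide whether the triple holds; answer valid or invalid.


Working backward. After the program, the postcondition (vec[lim + 1] ≠ -2 ∧ (2*lim - 9 ≠ val + 8 ∧ pos + 3 ≥ 6)) ∨ ((vec[4] + pos - 1 = 5 → 3*vec[0] + 4 ≤ 3) ∧ pos - 5 ≠ -3) must hold; in canonical form it is (vec[lim + 1] ≠ -2 ∧ 2*lim ≠ val + 17 ∧ pos ≥ 3) ∨ ((vec[4] + pos = 6 → 3*vec[0] ≤ -1) ∧ pos ≠ 2).
Before val := vec[pos + 3] + pos + 8: (vec[lim + 1] ≠ -2 ∧ 2*lim ≠ vec[pos + 3] + pos + 25 ∧ pos ≥ 3) ∨ ((vec[4] + pos = 6 → 3*vec[0] ≤ -1) ∧ pos ≠ 2)
Before pos := pos - 9: (vec[lim + 1] ≠ -2 ∧ 2*lim ≠ vec[pos - 6] + pos + 16 ∧ pos ≥ 12) ∨ ((vec[4] + pos = 15 → 3*vec[0] ≤ -1) ∧ pos ≠ 11)
Before pos := 3*lim: (vec[lim + 1] ≠ -2 ∧ vec[3*lim - 6] + lim ≠ -16 ∧ 3*lim ≥ 12) ∨ ((vec[4] + 3*lim = 15 → 3*vec[0] ≤ -1) ∧ 3*lim ≠ 11)
Before skip: (vec[lim + 1] ≠ -2 ∧ vec[3*lim - 6] + lim ≠ -16 ∧ 3*lim ≥ 12) ∨ ((vec[4] + 3*lim = 15 → 3*vec[0] ≤ -1) ∧ 3*lim ≠ 11)
The weakest precondition is (vec[lim + 1] ≠ -2 ∧ vec[3*lim - 6] + lim ≠ -16 ∧ 3*lim ≥ 12) ∨ ((vec[4] + 3*lim = 15 → 3*vec[0] ≤ -1) ∧ 3*lim ≠ 11).
Check whether (vec[4] = 12 → 3*vec[0] ≤ -1) ∧ lim = -4 implies it.
Countermodel: at the initial state lim = -4, vec = {[-18] = 27, [-3] = 27, [0] = 17422, [4] = 27, elsewhere 27}, the precondition holds but the weakest precondition fails.
Answer: invalid


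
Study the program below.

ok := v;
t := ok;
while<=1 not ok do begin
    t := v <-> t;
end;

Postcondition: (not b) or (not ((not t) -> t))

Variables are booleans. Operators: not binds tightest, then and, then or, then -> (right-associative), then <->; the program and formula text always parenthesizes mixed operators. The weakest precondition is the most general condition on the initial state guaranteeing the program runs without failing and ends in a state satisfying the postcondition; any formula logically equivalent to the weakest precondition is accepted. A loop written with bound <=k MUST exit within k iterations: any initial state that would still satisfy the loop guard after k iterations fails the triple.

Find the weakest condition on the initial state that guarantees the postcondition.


Working backward. After the program, (not b) or (not ((not t) -> t)) must hold.
Before the loop (bound <=1), unroll the exhaustion recursion (WP_0 = exit-now case; WP_j = one more guarded iteration, up to j = 1):
  WP_0: ok and ((not b) or (not ((not t) -> t)))
  WP_1: ((not ok) -> (ok and ((not b) or (not ((not (v <-> t)) -> (v <-> t)))))) and (ok -> ((not b) or (not ((not t) -> t))))
So before the loop: ((not ok) -> (ok and ((not b) or (not ((not (v <-> t)) -> (v <-> t)))))) and (ok -> ((not b) or (not ((not t) -> t))))
Before t := ok: ((not ok) -> (ok and ((not b) or (not ((not (v <-> ok)) -> (v <-> ok)))))) and (ok -> ((not b) or (not ((not ok) -> ok))))
Before ok := v: ((not v) -> (v and (not b))) and (v -> ((not b) or (not ((not v) -> v))))
Answer: WP = ((not v) -> (v and (not b))) and (v -> ((not b) or (not ((not v) -> v))))


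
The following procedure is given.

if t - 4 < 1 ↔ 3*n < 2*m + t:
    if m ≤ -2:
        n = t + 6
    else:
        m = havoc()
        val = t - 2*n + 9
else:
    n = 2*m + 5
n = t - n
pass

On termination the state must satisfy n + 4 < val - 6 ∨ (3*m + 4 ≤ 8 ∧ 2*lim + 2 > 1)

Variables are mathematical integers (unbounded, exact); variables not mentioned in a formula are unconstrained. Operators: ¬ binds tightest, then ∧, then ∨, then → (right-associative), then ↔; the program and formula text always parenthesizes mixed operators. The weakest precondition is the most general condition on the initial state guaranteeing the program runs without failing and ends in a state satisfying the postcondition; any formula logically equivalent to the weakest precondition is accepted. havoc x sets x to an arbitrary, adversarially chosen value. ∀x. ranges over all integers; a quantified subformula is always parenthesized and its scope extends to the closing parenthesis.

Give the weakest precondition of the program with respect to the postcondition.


Working backward. After the program, the postcondition n + 4 < val - 6 ∨ (3*m + 4 ≤ 8 ∧ 2*lim + 2 > 1) must hold; in canonical form it is n < val - 10 ∨ (3*m ≤ 4 ∧ 2*lim > -1).
Before skip: n < val - 10 ∨ (3*m ≤ 4 ∧ 2*lim > -1)
Before n := t - n: t < n + val - 10 ∨ (3*m ≤ 4 ∧ 2*lim > -1)
Then branch requires (m ≤ -2 → (val > 4 ∨ (3*m ≤ 4 ∧ 2*lim > -1))) ∧ ((¬(m ≤ -2)) → (∀m_1. (n < -1 ∨ (3*m_1 ≤ 4 ∧ 2*lim > -1)))); else branch requires t < 2*m + val - 5 ∨ (3*m ≤ 4 ∧ 2*lim > -1).
Before the if: ((t < 5 ↔ 3*n < 2*m + t) → ((m ≤ -2 → (val > 4 ∨ (3*m ≤ 4 ∧ 2*lim > -1))) ∧ ((¬(m ≤ -2)) → (∀m_1. (n < -1 ∨ (3*m_1 ≤ 4 ∧ 2*lim > -1)))))) ∧ ((¬(t < 5 ↔ 3*n < 2*m + t)) → (t < 2*m + val - 5 ∨ (3*m ≤ 4 ∧ 2*lim > -1)))
Answer: WP = ((t < 5 ↔ 3*n < 2*m + t) → ((m ≤ -2 → (val > 4 ∨ (3*m ≤ 4 ∧ 2*lim > -1))) ∧ ((¬(m ≤ -2)) → (∀m_1. (n < -1 ∨ (3*m_1 ≤ 4 ∧ 2*lim > -1)))))) ∧ ((¬(t < 5 ↔ 3*n < 2*m + t)) → (t < 2*m + val - 5 ∨ (3*m ≤ 4 ∧ 2*lim > -1)))


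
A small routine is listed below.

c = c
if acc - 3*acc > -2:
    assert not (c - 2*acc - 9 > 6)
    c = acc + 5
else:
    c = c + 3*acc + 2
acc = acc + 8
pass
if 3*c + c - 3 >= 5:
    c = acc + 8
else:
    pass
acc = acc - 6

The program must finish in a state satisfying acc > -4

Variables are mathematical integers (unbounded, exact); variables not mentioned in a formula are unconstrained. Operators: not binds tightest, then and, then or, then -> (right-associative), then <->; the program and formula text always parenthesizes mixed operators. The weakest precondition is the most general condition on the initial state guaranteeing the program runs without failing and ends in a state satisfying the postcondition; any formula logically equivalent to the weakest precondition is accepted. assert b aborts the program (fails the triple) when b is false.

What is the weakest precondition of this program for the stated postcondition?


Working backward. After the program, acc > -4 must hold.
Before acc := acc - 6: acc > 2
Then branch requires acc > 2; else branch requires acc > 2.
Before the if: (4*c >= 8 -> acc > 2) and ((not (4*c >= 8)) -> acc > 2)
Before skip: (4*c >= 8 -> acc > 2) and ((not (4*c >= 8)) -> acc > 2)
Before acc := acc + 8: (4*c >= 8 -> acc > -6) and ((not (4*c >= 8)) -> acc > -6)
Then branch requires (not (c > 2*acc + 15)) and (4*acc >= -12 -> acc > -6) and ((not (4*acc >= -12)) -> acc > -6); else branch requires (12*acc + 4*c >= 0 -> acc > -6) and ((not (12*acc + 4*c >= 0)) -> acc > -6).
Before the if: (2*acc < 2 -> ((not (c > 2*acc + 15)) and (4*acc >= -12 -> acc > -6) and ((not (4*acc >= -12)) -> acc > -6))) and ((not (2*acc < 2)) -> ((12*acc + 4*c >= 0 -> acc > -6) and ((not (12*acc + 4*c >= 0)) -> acc > -6)))
Before c := c: (2*acc < 2 -> ((not (c > 2*acc + 15)) and (4*acc >= -12 -> acc > -6) and ((not (4*acc >= -12)) -> acc > -6))) and ((not (2*acc < 2)) -> ((12*acc + 4*c >= 0 -> acc > -6) and ((not (12*acc + 4*c >= 0)) -> acc > -6)))
Answer: WP = (2*acc < 2 -> ((not (c > 2*acc + 15)) and (4*acc >= -12 -> acc > -6) and ((not (4*acc >= -12)) -> acc > -6))) and ((not (2*acc < 2)) -> ((12*acc + 4*c >= 0 -> acc > -6) and ((not (12*acc + 4*c >= 0)) -> acc > -6)))


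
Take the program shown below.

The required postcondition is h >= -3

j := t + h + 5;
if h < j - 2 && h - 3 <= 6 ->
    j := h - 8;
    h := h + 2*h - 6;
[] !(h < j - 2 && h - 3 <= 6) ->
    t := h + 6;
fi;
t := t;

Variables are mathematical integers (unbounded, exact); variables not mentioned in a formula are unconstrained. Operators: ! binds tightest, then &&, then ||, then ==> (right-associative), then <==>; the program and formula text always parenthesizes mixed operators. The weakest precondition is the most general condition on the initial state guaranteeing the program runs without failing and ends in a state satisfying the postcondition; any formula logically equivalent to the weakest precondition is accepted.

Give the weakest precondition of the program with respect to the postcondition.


Working backward. After the program, h >= -3 must hold.
Before t := t: h >= -3
Then branch requires 3*h >= 3; else branch requires h >= -3.
Before the if: ((h < j - 2 && h <= 9) ==> 3*h >= 3) && ((!(h < j - 2 && h <= 9)) ==> h >= -3)
Before j := t + h + 5: ((t > -3 && h <= 9) ==> 3*h >= 3) && ((!(t > -3 && h <= 9)) ==> h >= -3)
Answer: WP = ((t > -3 && h <= 9) ==> 3*h >= 3) && ((!(t > -3 && h <= 9)) ==> h >= -3)


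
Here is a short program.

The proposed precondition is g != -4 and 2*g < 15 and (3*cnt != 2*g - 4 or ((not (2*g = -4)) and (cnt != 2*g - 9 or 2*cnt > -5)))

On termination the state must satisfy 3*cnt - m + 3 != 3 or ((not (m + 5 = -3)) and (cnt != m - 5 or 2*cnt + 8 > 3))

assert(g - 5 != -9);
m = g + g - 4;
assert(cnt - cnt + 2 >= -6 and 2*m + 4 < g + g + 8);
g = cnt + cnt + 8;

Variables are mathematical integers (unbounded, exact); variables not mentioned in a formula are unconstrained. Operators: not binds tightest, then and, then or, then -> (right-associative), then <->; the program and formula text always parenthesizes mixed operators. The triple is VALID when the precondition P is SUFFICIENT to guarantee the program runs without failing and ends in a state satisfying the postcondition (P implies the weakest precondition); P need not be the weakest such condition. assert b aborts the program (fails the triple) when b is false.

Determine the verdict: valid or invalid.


Working backward. After the program, the postcondition 3*cnt - m + 3 != 3 or ((not (m + 5 = -3)) and (cnt != m - 5 or 2*cnt + 8 > 3)) must hold; in canonical form it is 3*cnt != m or ((not (m = -8)) and (cnt != m - 5 or 2*cnt > -5)).
Before g := cnt + cnt + 8: 3*cnt != m or ((not (m = -8)) and (cnt != m - 5 or 2*cnt > -5))
Before assert cnt - cnt + 2 >= -6 and 2*m + 4 < g + g + 8: 2*m < 2*g + 4 and (3*cnt != m or ((not (m = -8)) and (cnt != m - 5 or 2*cnt > -5)))
Before m := g + g - 4: 2*g < 12 and (3*cnt != 2*g - 4 or ((not (2*g = -4)) and (cnt != 2*g - 9 or 2*cnt > -5)))
Before assert g - 5 != -9: g != -4 and 2*g < 12 and (3*cnt != 2*g - 4 or ((not (2*g = -4)) and (cnt != 2*g - 9 or 2*cnt > -5)))
The weakest precondition is g != -4 and 2*g < 12 and (3*cnt != 2*g - 4 or ((not (2*g = -4)) and (cnt != 2*g - 9 or 2*cnt > -5))).
Check whether g != -4 and 2*g < 15 and (3*cnt != 2*g - 4 or ((not (2*g = -4)) and (cnt != 2*g - 9 or 2*cnt > -5))) implies it.
Countermodel: at the initial state cnt = 6, g = 7, the precondition holds but the weakest precondition fails.
Answer: invalid


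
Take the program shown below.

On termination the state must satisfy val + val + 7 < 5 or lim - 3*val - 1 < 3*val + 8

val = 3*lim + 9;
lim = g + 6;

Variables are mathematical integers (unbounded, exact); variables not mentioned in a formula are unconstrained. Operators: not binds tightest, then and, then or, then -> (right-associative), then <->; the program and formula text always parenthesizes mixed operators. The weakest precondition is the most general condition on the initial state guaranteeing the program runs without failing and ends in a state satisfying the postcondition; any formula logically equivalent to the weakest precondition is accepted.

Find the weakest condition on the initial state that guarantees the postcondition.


Working backward. After the program, the postcondition val + val + 7 < 5 or lim - 3*val - 1 < 3*val + 8 must hold; in canonical form it is 2*val < -2 or lim < 6*val + 9.
Before lim := g + 6: 2*val < -2 or g < 6*val + 3
Before val := 3*lim + 9: 6*lim < -20 or g < 18*lim + 57
Answer: WP = 6*lim < -20 or g < 18*lim + 57


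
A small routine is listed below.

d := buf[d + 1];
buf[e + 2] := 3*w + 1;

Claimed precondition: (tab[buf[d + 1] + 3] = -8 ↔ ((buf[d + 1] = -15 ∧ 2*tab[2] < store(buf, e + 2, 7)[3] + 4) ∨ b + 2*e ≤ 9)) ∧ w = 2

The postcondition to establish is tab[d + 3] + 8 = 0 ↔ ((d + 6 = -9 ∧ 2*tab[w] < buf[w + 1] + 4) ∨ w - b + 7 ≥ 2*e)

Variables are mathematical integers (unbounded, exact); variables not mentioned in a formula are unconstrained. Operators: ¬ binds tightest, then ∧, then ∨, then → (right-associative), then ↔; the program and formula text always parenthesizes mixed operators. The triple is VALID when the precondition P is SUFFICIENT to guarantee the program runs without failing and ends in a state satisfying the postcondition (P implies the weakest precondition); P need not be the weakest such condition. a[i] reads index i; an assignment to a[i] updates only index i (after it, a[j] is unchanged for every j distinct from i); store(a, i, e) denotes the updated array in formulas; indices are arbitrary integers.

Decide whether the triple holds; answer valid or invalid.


Working backward. After the program, the postcondition tab[d + 3] + 8 = 0 ↔ ((d + 6 = -9 ∧ 2*tab[w] < buf[w + 1] + 4) ∨ w - b + 7 ≥ 2*e) must hold; in canonical form it is tab[d + 3] = -8 ↔ ((d = -15 ∧ 2*tab[w] < buf[w + 1] + 4) ∨ w ≥ b + 2*e - 7).
Before buf[e + 2] := 3*w + 1: tab[d + 3] = -8 ↔ ((d = -15 ∧ 2*tab[w] < store(buf, e + 2, 3*w + 1)[w + 1] + 4) ∨ w ≥ b + 2*e - 7)
Before d := buf[d + 1]: tab[buf[d + 1] + 3] = -8 ↔ ((buf[d + 1] = -15 ∧ 2*tab[w] < store(buf, e + 2, 3*w + 1)[w + 1] + 4) ∨ w ≥ b + 2*e - 7)
The weakest precondition is tab[buf[d + 1] + 3] = -8 ↔ ((buf[d + 1] = -15 ∧ 2*tab[w] < store(buf, e + 2, 3*w + 1)[w + 1] + 4) ∨ w ≥ b + 2*e - 7).
Check whether (tab[buf[d + 1] + 3] = -8 ↔ ((buf[d + 1] = -15 ∧ 2*tab[2] < store(buf, e + 2, 7)[3] + 4) ∨ b + 2*e ≤ 9)) ∧ w = 2 implies it.
Every state satisfying the precondition satisfies the weakest precondition: the implication holds.
Answer: valid


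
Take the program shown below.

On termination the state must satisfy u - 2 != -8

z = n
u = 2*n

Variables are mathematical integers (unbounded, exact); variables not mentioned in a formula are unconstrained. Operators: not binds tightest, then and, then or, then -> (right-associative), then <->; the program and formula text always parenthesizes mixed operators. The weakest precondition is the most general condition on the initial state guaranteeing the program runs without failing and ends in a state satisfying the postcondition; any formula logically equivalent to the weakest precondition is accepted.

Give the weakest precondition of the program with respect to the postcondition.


Working backward. After the program, the postcondition u - 2 != -8 must hold; in canonical form it is u != -6.
Before u := 2*n: 2*n != -6
Before z := n: 2*n != -6
Answer: WP = 2*n != -6


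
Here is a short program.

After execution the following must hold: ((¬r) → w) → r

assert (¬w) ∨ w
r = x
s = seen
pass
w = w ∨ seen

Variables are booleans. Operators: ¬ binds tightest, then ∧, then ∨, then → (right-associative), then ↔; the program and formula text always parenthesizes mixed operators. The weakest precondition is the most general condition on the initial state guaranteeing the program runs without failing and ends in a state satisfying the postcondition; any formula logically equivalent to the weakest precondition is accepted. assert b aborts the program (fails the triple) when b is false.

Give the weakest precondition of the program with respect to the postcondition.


Working backward. After the program, ((¬r) → w) → r must hold.
Before w := w ∨ seen: ((¬r) → (w ∨ seen)) → r
Before skip: ((¬r) → (w ∨ seen)) → r
Before s := seen: ((¬r) → (w ∨ seen)) → r
Before r := x: ((¬x) → (w ∨ seen)) → x
Before assert (¬w) ∨ w: ((¬x) → (w ∨ seen)) → x
Answer: WP = ((¬x) → (w ∨ seen)) → x


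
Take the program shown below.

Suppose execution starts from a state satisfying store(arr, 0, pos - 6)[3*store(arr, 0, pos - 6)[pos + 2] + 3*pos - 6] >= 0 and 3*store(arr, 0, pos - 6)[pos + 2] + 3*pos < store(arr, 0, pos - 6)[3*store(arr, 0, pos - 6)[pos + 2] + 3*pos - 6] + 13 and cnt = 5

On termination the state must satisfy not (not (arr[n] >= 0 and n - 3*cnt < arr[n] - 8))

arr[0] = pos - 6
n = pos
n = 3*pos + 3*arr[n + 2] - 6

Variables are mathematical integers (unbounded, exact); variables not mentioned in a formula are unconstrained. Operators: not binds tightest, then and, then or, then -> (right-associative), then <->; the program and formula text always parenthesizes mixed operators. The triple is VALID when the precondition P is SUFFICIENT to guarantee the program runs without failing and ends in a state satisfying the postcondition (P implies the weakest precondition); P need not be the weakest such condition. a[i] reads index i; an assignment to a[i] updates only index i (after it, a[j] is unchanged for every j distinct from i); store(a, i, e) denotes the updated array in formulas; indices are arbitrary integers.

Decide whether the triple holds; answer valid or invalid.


Working backward. After the program, the postcondition not (not (arr[n] >= 0 and n - 3*cnt < arr[n] - 8)) must hold; in canonical form it is arr[n] >= 0 and n < arr[n] + 3*cnt - 8.
Before n := 3*pos + 3*arr[n + 2] - 6: arr[3*arr[n + 2] + 3*pos - 6] >= 0 and 3*arr[n + 2] + 3*pos < arr[3*arr[n + 2] + 3*pos - 6] + 3*cnt - 2
Before n := pos: arr[3*arr[pos + 2] + 3*pos - 6] >= 0 and 3*arr[pos + 2] + 3*pos < arr[3*arr[pos + 2] + 3*pos - 6] + 3*cnt - 2
Before arr[0] := pos - 6: store(arr, 0, pos - 6)[3*store(arr, 0, pos - 6)[pos + 2] + 3*pos - 6] >= 0 and 3*store(arr, 0, pos - 6)[pos + 2] + 3*pos < store(arr, 0, pos - 6)[3*store(arr, 0, pos - 6)[pos + 2] + 3*pos - 6] + 3*cnt - 2
The weakest precondition is store(arr, 0, pos - 6)[3*store(arr, 0, pos - 6)[pos + 2] + 3*pos - 6] >= 0 and 3*store(arr, 0, pos - 6)[pos + 2] + 3*pos < store(arr, 0, pos - 6)[3*store(arr, 0, pos - 6)[pos + 2] + 3*pos - 6] + 3*cnt - 2.
Check whether store(arr, 0, pos - 6)[3*store(arr, 0, pos - 6)[pos + 2] + 3*pos - 6] >= 0 and 3*store(arr, 0, pos - 6)[pos + 2] + 3*pos < store(arr, 0, pos - 6)[3*store(arr, 0, pos - 6)[pos + 2] + 3*pos - 6] + 13 and cnt = 5 implies it.
Every state satisfying the precondition satisfies the weakest precondition: the implication holds.
Answer: valid


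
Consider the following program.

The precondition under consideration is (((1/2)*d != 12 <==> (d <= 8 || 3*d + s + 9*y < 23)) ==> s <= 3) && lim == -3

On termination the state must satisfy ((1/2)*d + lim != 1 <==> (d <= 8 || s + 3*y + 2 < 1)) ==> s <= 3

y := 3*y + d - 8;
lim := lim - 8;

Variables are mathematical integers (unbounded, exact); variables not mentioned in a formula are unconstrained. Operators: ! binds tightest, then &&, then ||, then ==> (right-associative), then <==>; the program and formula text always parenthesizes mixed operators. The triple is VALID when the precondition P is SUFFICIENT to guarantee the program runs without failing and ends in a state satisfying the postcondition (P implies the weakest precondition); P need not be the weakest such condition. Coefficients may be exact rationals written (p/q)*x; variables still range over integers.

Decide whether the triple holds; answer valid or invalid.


Working backward. After the program, the postcondition ((1/2)*d + lim != 1 <==> (d <= 8 || s + 3*y + 2 < 1)) ==> s <= 3 must hold; in canonical form it is ((1/2)*d + lim != 1 <==> (d <= 8 || s + 3*y < -1)) ==> s <= 3.
Before lim := lim - 8: ((1/2)*d + lim != 9 <==> (d <= 8 || s + 3*y < -1)) ==> s <= 3
Before y := 3*y + d - 8: ((1/2)*d + lim != 9 <==> (d <= 8 || 3*d + s + 9*y < 23)) ==> s <= 3
The weakest precondition is ((1/2)*d + lim != 9 <==> (d <= 8 || 3*d + s + 9*y < 23)) ==> s <= 3.
Check whether (((1/2)*d != 12 <==> (d <= 8 || 3*d + s + 9*y < 23)) ==> s <= 3) && lim == -3 implies it.
Every state satisfying the precondition satisfies the weakest precondition: the implication holds.
Answer: valid


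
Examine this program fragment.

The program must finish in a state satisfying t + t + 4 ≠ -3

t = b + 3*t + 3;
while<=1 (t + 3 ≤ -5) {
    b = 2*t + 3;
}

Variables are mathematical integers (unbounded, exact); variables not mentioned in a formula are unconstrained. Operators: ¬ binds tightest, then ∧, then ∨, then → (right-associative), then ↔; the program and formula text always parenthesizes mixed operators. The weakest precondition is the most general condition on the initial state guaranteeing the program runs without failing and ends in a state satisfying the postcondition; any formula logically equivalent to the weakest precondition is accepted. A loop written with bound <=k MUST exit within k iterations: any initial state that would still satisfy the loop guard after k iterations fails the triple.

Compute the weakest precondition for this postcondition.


Working backward. After the program, the postcondition t + t + 4 ≠ -3 must hold; in canonical form it is 2*t ≠ -7.
Before the loop (bound <=1), unroll the exhaustion recursion (WP_0 = exit-now case; WP_j = one more guarded iteration, up to j = 1):
  WP_0: (¬(t ≤ -8)) ∧ 2*t ≠ -7
  WP_1: (t ≤ -8 → ((¬(t ≤ -8)) ∧ 2*t ≠ -7)) ∧ ((¬(t ≤ -8)) → 2*t ≠ -7)
So before the loop: (t ≤ -8 → ((¬(t ≤ -8)) ∧ 2*t ≠ -7)) ∧ ((¬(t ≤ -8)) → 2*t ≠ -7)
Before t := b + 3*t + 3: (b + 3*t ≤ -11 → ((¬(b + 3*t ≤ -11)) ∧ 2*b + 6*t ≠ -13)) ∧ ((¬(b + 3*t ≤ -11)) → 2*b + 6*t ≠ -13)
Answer: WP = (b + 3*t ≤ -11 → ((¬(b + 3*t ≤ -11)) ∧ 2*b + 6*t ≠ -13)) ∧ ((¬(b + 3*t ≤ -11)) → 2*b + 6*t ≠ -13)
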